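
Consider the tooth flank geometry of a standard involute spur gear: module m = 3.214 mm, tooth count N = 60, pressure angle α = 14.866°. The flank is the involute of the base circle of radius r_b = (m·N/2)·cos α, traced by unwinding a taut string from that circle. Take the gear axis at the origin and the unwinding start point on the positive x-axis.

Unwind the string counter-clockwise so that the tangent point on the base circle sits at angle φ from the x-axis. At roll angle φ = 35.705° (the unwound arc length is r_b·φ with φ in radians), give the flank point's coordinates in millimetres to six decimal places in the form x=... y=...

pitch radius r_p = m·N/2 = 3.214·60/2 = 96.420000
base radius r_b = r_p·cos α = 96.420000·cos 14.866° = 93.192677
roll angle φ = 35.705° = 0.62316981 rad
x = r_b·(cos φ + φ·sin φ) = 93.192677·(0.81203260 + 0.62316981·0.58361208) = 109.568684
y = r_b·(sin φ − φ·cos φ) = 93.192677·(0.58361208 − 0.62316981·0.81203260) = 7.229690

x=109.568684 y=7.229690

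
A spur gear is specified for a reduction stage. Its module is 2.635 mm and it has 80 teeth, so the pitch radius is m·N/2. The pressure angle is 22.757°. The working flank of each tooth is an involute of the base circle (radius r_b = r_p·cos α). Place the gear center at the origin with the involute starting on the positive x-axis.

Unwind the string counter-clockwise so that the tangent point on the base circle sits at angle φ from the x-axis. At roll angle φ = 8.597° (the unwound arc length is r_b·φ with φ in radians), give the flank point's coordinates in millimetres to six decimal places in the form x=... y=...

pitch radius r_p = m·N/2 = 2.635·80/2 = 105.400000
base radius r_b = r_p·cos α = 105.400000·cos 22.757° = 97.195002
roll angle φ = 8.597° = 0.15004596 rad
x = r_b·(cos φ + φ·sin φ) = 97.195002·(0.98876421 + 0.15004596·0.14948357) = 98.282965
y = r_b·(sin φ − φ·cos φ) = 97.195002·(0.14948357 − 0.15004596·0.98876421) = 0.109199

x=98.282965 y=0.109199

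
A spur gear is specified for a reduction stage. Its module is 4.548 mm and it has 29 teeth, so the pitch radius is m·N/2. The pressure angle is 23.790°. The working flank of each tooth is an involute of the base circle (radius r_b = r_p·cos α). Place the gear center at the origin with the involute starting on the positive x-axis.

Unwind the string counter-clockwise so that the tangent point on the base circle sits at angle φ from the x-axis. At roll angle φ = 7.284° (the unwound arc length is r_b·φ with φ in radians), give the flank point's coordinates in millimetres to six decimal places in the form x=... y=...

x=60.828233 y=0.041261

pitch radius r_p = m·N/2 = 4.548·29/2 = 65.946000
base radius r_b = r_p·cos α = 65.946000·cos 23.790° = 60.342574
roll angle φ = 7.284° = 0.12712978 rad
x = r_b·(cos φ + φ·sin φ) = 60.342574·(0.99192989 + 0.12712978·0.12678761) = 60.828233
y = r_b·(sin φ − φ·cos φ) = 60.342574·(0.12678761 − 0.12712978·0.99192989) = 0.041261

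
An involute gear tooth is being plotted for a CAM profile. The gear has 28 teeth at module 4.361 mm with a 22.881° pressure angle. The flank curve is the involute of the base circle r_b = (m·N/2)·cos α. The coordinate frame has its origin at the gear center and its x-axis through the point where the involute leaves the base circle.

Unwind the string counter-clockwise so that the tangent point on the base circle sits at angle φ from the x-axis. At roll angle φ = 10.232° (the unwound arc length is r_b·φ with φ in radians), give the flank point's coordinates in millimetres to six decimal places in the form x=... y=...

pitch radius r_p = m·N/2 = 4.361·28/2 = 61.054000
base radius r_b = r_p·cos α = 61.054000·cos 22.881° = 56.249929
roll angle φ = 10.232° = 0.17858209 rad
x = r_b·(cos φ + φ·sin φ) = 56.249929·(0.98409655 + 0.17858209·0.17763439) = 57.139739
y = r_b·(sin φ − φ·cos φ) = 56.249929·(0.17763439 − 0.17858209·0.98409655) = 0.106446

x=57.139739 y=0.106446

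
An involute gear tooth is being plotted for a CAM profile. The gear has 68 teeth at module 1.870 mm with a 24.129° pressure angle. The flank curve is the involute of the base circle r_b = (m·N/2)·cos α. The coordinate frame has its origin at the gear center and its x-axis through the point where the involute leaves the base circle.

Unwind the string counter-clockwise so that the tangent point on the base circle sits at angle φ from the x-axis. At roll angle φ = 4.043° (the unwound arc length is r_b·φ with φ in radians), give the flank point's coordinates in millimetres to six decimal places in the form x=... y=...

x=58.169129 y=0.006792

pitch radius r_p = m·N/2 = 1.870·68/2 = 63.580000
base radius r_b = r_p·cos α = 63.580000·cos 24.129° = 58.024849
roll angle φ = 4.043° = 0.07056366 rad
x = r_b·(cos φ + φ·sin φ) = 58.024849·(0.99751142 + 0.07056366·0.07050512) = 58.169129
y = r_b·(sin φ − φ·cos φ) = 58.024849·(0.07050512 − 0.07056366·0.99751142) = 0.006792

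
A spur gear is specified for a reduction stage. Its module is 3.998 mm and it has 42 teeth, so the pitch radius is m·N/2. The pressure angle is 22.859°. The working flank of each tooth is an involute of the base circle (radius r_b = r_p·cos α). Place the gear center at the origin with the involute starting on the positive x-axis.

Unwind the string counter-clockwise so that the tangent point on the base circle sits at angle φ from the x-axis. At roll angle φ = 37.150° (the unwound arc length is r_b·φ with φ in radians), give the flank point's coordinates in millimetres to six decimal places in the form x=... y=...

x=91.956863 y=6.738425

pitch radius r_p = m·N/2 = 3.998·42/2 = 83.958000
base radius r_b = r_p·cos α = 83.958000·cos 22.859° = 77.364243
roll angle φ = 37.150° = 0.64838982 rad
x = r_b·(cos φ + φ·sin φ) = 77.364243·(0.79705723 + 0.64838982·0.60390378) = 91.956863
y = r_b·(sin φ − φ·cos φ) = 77.364243·(0.60390378 − 0.64838982·0.79705723) = 6.738425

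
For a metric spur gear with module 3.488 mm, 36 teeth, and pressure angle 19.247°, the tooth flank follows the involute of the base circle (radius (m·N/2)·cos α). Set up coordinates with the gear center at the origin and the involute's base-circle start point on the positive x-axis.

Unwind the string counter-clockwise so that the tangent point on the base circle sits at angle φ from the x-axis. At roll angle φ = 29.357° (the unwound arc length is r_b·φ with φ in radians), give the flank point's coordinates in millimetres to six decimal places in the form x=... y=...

x=66.552190 y=2.588637

pitch radius r_p = m·N/2 = 3.488·36/2 = 62.784000
base radius r_b = r_p·cos α = 62.784000·cos 19.247° = 59.274769
roll angle φ = 29.357° = 0.51237631 rad
x = r_b·(cos φ + φ·sin φ) = 59.274769·(0.87158198 + 0.51237631·0.49024978) = 66.552190
y = r_b·(sin φ − φ·cos φ) = 59.274769·(0.49024978 − 0.51237631·0.87158198) = 2.588637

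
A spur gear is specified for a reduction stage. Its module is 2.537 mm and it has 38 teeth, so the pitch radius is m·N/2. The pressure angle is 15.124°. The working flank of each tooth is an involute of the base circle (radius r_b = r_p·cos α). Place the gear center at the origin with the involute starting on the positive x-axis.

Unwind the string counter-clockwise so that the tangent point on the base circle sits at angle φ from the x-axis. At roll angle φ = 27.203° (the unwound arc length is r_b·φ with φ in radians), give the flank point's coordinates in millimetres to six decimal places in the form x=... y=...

x=51.486261 y=1.622948

pitch radius r_p = m·N/2 = 2.537·38/2 = 48.203000
base radius r_b = r_p·cos α = 48.203000·cos 15.124° = 46.533413
roll angle φ = 27.203° = 0.47478192 rad
x = r_b·(cos φ + φ·sin φ) = 46.533413·(0.88939244 + 0.47478192·0.45714450) = 51.486261
y = r_b·(sin φ − φ·cos φ) = 46.533413·(0.45714450 − 0.47478192·0.88939244) = 1.622948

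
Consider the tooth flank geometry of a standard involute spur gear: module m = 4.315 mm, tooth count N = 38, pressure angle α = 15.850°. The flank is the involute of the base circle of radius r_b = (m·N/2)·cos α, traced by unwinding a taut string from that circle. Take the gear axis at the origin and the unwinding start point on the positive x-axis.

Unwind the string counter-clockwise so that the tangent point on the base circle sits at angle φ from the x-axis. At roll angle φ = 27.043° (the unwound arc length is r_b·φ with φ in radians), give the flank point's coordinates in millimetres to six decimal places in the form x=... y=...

x=87.169555 y=2.703149

pitch radius r_p = m·N/2 = 4.315·38/2 = 81.985000
base radius r_b = r_p·cos α = 81.985000·cos 15.850° = 78.867932
roll angle φ = 27.043° = 0.47198939 rad
x = r_b·(cos φ + φ·sin φ) = 78.867932·(0.89066556 + 0.47198939·0.45465906) = 87.169555
y = r_b·(sin φ − φ·cos φ) = 78.867932·(0.45465906 − 0.47198939·0.89066556) = 2.703149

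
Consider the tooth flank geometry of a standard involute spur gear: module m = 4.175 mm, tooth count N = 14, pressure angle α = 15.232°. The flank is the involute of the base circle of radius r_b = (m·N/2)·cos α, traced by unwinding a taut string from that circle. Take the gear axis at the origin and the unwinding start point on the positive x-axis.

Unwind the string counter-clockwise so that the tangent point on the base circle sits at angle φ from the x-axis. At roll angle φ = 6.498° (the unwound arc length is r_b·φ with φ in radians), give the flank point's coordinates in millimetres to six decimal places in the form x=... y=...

x=28.379086 y=0.013694

pitch radius r_p = m·N/2 = 4.175·14/2 = 29.225000
base radius r_b = r_p·cos α = 29.225000·cos 15.232° = 28.198323
roll angle φ = 6.498° = 0.11341149 rad
x = r_b·(cos φ + φ·sin φ) = 28.198323·(0.99357581 + 0.11341149·0.11316853) = 28.379086
y = r_b·(sin φ − φ·cos φ) = 28.198323·(0.11316853 − 0.11341149·0.99357581) = 0.013694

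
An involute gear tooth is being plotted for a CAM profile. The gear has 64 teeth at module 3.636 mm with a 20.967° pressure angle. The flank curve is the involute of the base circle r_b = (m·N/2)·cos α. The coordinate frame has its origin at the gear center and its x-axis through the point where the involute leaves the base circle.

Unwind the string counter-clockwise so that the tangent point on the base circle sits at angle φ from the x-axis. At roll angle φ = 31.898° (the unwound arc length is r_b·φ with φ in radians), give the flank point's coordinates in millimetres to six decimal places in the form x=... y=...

x=124.202915 y=6.057619

pitch radius r_p = m·N/2 = 3.636·64/2 = 116.352000
base radius r_b = r_p·cos α = 116.352000·cos 20.967° = 108.647947
roll angle φ = 31.898° = 0.55672512 rad
x = r_b·(cos φ + φ·sin φ) = 108.647947·(0.84899013 + 0.55672512·0.52840870) = 124.202915
y = r_b·(sin φ − φ·cos φ) = 108.647947·(0.52840870 − 0.55672512·0.84899013) = 6.057619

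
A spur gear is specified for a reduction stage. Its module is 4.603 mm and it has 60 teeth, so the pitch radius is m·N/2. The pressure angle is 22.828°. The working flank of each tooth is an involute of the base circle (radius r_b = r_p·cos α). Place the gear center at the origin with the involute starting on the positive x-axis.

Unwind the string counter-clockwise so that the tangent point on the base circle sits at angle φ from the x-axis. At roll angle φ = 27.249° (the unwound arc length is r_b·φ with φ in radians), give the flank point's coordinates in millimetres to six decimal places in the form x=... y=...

pitch radius r_p = m·N/2 = 4.603·60/2 = 138.090000
base radius r_b = r_p·cos α = 138.090000·cos 22.828° = 127.273916
roll angle φ = 27.249° = 0.47558477 rad
x = r_b·(cos φ + φ·sin φ) = 127.273916·(0.88902513 + 0.47558477·0.45785840) = 140.863667
y = r_b·(sin φ − φ·cos φ) = 127.273916·(0.45785840 − 0.47558477·0.88902513) = 4.461153

x=140.863667 y=4.461153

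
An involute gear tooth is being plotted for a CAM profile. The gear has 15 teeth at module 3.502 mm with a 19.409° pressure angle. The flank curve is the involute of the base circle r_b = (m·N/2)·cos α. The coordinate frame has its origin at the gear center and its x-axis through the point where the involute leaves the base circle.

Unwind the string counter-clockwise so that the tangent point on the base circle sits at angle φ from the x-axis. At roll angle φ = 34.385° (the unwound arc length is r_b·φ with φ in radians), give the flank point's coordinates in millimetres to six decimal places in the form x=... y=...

x=28.839654 y=1.721324

pitch radius r_p = m·N/2 = 3.502·15/2 = 26.265000
base radius r_b = r_p·cos α = 26.265000·cos 19.409° = 24.772372
roll angle φ = 34.385° = 0.60013146 rad
x = r_b·(cos φ + φ·sin φ) = 24.772372·(0.82526138 + 0.60013146·0.56475097) = 28.839654
y = r_b·(sin φ − φ·cos φ) = 24.772372·(0.56475097 − 0.60013146·0.82526138) = 1.721324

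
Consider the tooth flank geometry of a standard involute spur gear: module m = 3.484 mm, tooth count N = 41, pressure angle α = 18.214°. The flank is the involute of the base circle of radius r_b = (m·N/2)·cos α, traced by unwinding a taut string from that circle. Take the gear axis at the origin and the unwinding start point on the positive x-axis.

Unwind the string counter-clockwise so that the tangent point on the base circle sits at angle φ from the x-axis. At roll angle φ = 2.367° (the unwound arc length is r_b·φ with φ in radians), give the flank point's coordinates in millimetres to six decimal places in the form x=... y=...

x=67.901320 y=0.001594

pitch radius r_p = m·N/2 = 3.484·41/2 = 71.422000
base radius r_b = r_p·cos α = 71.422000·cos 18.214° = 67.843451
roll angle φ = 2.367° = 0.04131194 rad
x = r_b·(cos φ + φ·sin φ) = 67.843451·(0.99914678 + 0.04131194·0.04130019) = 67.901320
y = r_b·(sin φ − φ·cos φ) = 67.843451·(0.04130019 − 0.04131194·0.99914678) = 0.001594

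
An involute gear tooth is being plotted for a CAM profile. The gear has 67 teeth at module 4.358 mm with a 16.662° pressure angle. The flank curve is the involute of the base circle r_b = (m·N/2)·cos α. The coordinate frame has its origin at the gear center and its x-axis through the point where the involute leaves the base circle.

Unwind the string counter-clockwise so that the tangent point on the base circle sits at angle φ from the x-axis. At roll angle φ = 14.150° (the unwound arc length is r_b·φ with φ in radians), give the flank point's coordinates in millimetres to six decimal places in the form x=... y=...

pitch radius r_p = m·N/2 = 4.358·67/2 = 145.993000
base radius r_b = r_p·cos α = 145.993000·cos 16.662° = 139.863173
roll angle φ = 14.150° = 0.24696409 rad
x = r_b·(cos φ + φ·sin φ) = 139.863173·(0.96965905 + 0.24696409·0.24446129) = 144.063573
y = r_b·(sin φ − φ·cos φ) = 139.863173·(0.24446129 − 0.24696409·0.96965905) = 0.697963

x=144.063573 y=0.697963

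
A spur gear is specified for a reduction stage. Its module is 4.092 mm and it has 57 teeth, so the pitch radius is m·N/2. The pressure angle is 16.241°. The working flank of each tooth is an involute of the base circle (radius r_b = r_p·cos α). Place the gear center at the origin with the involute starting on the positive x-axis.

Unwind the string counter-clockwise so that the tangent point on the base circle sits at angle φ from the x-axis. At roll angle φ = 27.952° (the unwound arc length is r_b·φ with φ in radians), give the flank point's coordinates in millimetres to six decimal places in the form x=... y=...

pitch radius r_p = m·N/2 = 4.092·57/2 = 116.622000
base radius r_b = r_p·cos α = 116.622000·cos 16.241° = 111.968059
roll angle φ = 27.952° = 0.48785443 rad
x = r_b·(cos φ + φ·sin φ) = 111.968059·(0.88334059 + 0.48785443·0.46873170) = 124.509985
y = r_b·(sin φ − φ·cos φ) = 111.968059·(0.46873170 − 0.48785443·0.88334059) = 4.231282

x=124.509985 y=4.231282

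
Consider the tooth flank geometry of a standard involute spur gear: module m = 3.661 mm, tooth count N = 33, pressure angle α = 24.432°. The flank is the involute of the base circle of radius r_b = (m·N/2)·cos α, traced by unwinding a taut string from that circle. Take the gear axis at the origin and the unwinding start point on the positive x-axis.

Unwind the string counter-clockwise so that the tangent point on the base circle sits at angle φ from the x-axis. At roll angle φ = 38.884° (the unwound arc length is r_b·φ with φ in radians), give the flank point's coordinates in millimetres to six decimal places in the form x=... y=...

x=66.240936 y=5.470525

pitch radius r_p = m·N/2 = 3.661·33/2 = 60.406500
base radius r_b = r_p·cos α = 60.406500·cos 24.432° = 54.997267
roll angle φ = 38.884° = 0.67865383 rad
x = r_b·(cos φ + φ·sin φ) = 54.997267·(0.77841848 + 0.67865383·0.62774571) = 66.240936
y = r_b·(sin φ − φ·cos φ) = 54.997267·(0.62774571 − 0.67865383·0.77841848) = 5.470525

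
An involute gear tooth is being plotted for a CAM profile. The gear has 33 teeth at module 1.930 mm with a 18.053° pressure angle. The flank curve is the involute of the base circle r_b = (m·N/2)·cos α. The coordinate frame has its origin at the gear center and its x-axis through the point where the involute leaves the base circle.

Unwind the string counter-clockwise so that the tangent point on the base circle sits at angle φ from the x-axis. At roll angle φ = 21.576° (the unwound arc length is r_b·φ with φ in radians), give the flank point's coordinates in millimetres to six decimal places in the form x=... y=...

pitch radius r_p = m·N/2 = 1.930·33/2 = 31.845000
base radius r_b = r_p·cos α = 31.845000·cos 18.053° = 30.277279
roll angle φ = 21.576° = 0.37657224 rad
x = r_b·(cos φ + φ·sin φ) = 30.277279·(0.92993060 + 0.37657224·0.36773506) = 32.348530
y = r_b·(sin φ − φ·cos φ) = 30.277279·(0.36773506 − 0.37657224·0.92993060) = 0.531336

x=32.348530 y=0.531336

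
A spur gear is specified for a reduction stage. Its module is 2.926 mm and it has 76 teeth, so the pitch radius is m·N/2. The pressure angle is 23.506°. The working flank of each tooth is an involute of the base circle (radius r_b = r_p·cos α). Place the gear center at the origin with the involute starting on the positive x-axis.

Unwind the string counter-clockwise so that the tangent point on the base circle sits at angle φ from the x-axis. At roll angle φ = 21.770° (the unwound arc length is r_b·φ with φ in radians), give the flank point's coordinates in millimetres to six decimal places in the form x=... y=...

pitch radius r_p = m·N/2 = 2.926·76/2 = 111.188000
base radius r_b = r_p·cos α = 111.188000·cos 23.506° = 101.961432
roll angle φ = 21.770° = 0.37995818 rad
x = r_b·(cos φ + φ·sin φ) = 101.961432·(0.92868015 + 0.37995818·0.37088163) = 109.057913
y = r_b·(sin φ − φ·cos φ) = 101.961432·(0.37088163 − 0.37995818·0.92868015) = 1.837550

x=109.057913 y=1.837550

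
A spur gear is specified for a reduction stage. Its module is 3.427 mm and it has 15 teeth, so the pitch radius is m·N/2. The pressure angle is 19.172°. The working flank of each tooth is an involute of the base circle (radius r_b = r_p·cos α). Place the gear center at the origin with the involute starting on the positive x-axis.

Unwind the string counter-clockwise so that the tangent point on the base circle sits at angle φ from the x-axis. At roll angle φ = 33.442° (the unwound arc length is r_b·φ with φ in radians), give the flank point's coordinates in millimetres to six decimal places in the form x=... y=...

pitch radius r_p = m·N/2 = 3.427·15/2 = 25.702500
base radius r_b = r_p·cos α = 25.702500·cos 19.172° = 24.276962
roll angle φ = 33.442° = 0.58367301 rad
x = r_b·(cos φ + φ·sin φ) = 24.276962·(0.83444412 + 0.58367301·0.55109257) = 28.066643
y = r_b·(sin φ − φ·cos φ) = 24.276962·(0.55109257 − 0.58367301·0.83444412) = 1.554941

x=28.066643 y=1.554941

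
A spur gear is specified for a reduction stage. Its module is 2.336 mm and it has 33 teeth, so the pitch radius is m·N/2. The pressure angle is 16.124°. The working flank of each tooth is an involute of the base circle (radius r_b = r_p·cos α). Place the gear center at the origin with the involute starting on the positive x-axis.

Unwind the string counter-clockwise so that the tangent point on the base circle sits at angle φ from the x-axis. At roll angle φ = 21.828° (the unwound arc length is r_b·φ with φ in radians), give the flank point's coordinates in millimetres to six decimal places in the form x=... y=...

x=39.618154 y=0.672611

pitch radius r_p = m·N/2 = 2.336·33/2 = 38.544000
base radius r_b = r_p·cos α = 38.544000·cos 16.124° = 37.027791
roll angle φ = 21.828° = 0.38097047 rad
x = r_b·(cos φ + φ·sin φ) = 37.027791·(0.92830423 + 0.38097047·0.37182153) = 39.618154
y = r_b·(sin φ − φ·cos φ) = 37.027791·(0.37182153 − 0.38097047·0.92830423) = 0.672611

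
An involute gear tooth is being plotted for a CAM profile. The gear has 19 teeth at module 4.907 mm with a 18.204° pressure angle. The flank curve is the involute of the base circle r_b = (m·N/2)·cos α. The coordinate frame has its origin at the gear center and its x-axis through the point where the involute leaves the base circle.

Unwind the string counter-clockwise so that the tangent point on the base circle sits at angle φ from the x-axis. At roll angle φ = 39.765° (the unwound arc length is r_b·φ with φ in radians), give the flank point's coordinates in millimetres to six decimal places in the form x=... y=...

pitch radius r_p = m·N/2 = 4.907·19/2 = 46.616500
base radius r_b = r_p·cos α = 46.616500·cos 18.204° = 44.283356
roll angle φ = 39.765° = 0.69403018 rad
x = r_b·(cos φ + φ·sin φ) = 44.283356·(0.76867440 + 0.69403018·0.63964026) = 53.698176
y = r_b·(sin φ − φ·cos φ) = 44.283356·(0.63964026 − 0.69403018·0.76867440) = 4.700990

x=53.698176 y=4.700990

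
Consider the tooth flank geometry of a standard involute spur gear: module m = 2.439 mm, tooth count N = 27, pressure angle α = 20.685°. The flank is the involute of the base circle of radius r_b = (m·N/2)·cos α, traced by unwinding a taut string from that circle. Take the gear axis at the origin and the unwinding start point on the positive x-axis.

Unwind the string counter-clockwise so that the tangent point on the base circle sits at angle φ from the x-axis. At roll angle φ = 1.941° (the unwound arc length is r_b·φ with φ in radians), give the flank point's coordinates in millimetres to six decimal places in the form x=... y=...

pitch radius r_p = m·N/2 = 2.439·27/2 = 32.926500
base radius r_b = r_p·cos α = 32.926500·cos 20.685° = 30.803944
roll angle φ = 1.941° = 0.03387684 rad
x = r_b·(cos φ + φ·sin φ) = 30.803944·(0.99942623 + 0.03387684·0.03387036) = 30.821615
y = r_b·(sin φ − φ·cos φ) = 30.803944·(0.03387036 − 0.03387684·0.99942623) = 0.000399

x=30.821615 y=0.000399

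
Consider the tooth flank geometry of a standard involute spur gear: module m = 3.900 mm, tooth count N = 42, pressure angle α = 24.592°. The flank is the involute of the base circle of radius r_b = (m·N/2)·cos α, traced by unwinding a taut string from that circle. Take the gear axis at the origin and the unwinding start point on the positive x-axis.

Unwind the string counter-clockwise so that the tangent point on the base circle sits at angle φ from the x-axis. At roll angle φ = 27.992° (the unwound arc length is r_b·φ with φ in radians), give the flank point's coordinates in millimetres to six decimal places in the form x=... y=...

pitch radius r_p = m·N/2 = 3.900·42/2 = 81.900000
base radius r_b = r_p·cos α = 81.900000·cos 24.592° = 74.471197
roll angle φ = 27.992° = 0.48855256 rad
x = r_b·(cos φ + φ·sin φ) = 74.471197·(0.88301313 + 0.48855256·0.46934828) = 82.835388
y = r_b·(sin φ − φ·cos φ) = 74.471197·(0.46934828 − 0.48855256·0.88301313) = 2.826178

x=82.835388 y=2.826178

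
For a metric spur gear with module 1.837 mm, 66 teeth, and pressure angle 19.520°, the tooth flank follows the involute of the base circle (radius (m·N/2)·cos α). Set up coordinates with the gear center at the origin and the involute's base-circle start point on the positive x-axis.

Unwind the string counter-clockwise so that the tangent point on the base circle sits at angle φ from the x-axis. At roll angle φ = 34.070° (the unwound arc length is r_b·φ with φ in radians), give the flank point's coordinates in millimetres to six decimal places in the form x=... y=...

x=66.362724 y=3.864636

pitch radius r_p = m·N/2 = 1.837·66/2 = 60.621000
base radius r_b = r_p·cos α = 60.621000·cos 19.520° = 57.136803
roll angle φ = 34.070° = 0.59463368 rad
x = r_b·(cos φ + φ·sin φ) = 57.136803·(0.82835377 + 0.59463368·0.56020535) = 66.362724
y = r_b·(sin φ − φ·cos φ) = 57.136803·(0.56020535 − 0.59463368·0.82835377) = 3.864636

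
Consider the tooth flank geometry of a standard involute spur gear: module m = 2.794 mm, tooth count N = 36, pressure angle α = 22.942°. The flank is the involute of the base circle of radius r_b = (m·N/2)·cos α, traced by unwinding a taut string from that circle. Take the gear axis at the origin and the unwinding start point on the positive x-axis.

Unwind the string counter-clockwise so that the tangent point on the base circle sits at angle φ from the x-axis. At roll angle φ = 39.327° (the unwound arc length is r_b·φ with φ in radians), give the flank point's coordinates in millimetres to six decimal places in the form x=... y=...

pitch radius r_p = m·N/2 = 2.794·36/2 = 50.292000
base radius r_b = r_p·cos α = 50.292000·cos 22.942° = 46.313899
roll angle φ = 39.327° = 0.68638563 rad
x = r_b·(cos φ + φ·sin φ) = 46.313899·(0.77354165 + 0.68638563·0.63374547) = 55.971987
y = r_b·(sin φ − φ·cos φ) = 46.313899·(0.63374547 − 0.68638563·0.77354165) = 4.760957

x=55.971987 y=4.760957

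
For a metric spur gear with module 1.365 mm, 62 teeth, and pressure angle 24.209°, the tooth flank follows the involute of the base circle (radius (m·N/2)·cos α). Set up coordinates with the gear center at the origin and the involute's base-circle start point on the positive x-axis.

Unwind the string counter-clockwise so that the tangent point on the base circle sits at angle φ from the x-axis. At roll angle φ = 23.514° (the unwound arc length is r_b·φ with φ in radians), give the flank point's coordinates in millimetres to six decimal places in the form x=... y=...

x=41.708140 y=0.874327

pitch radius r_p = m·N/2 = 1.365·62/2 = 42.315000
base radius r_b = r_p·cos α = 42.315000·cos 24.209° = 38.593638
roll angle φ = 23.514° = 0.41039672 rad
x = r_b·(cos φ + φ·sin φ) = 38.593638·(0.91696261 + 0.41039672·0.39897314) = 41.708140
y = r_b·(sin φ − φ·cos φ) = 38.593638·(0.39897314 − 0.41039672·0.91696261) = 0.874327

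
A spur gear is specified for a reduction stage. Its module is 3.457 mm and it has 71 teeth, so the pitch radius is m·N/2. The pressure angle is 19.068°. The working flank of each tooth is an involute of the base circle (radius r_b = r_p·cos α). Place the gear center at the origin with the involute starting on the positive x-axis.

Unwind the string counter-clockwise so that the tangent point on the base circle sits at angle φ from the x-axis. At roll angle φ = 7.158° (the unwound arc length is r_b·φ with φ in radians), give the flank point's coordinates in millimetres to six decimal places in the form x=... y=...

pitch radius r_p = m·N/2 = 3.457·71/2 = 122.723500
base radius r_b = r_p·cos α = 122.723500·cos 19.068° = 115.989848
roll angle φ = 7.158° = 0.12493067 rad
x = r_b·(cos φ + φ·sin φ) = 115.989848·(0.99220631 + 0.12493067·0.12460594) = 116.891485
y = r_b·(sin φ − φ·cos φ) = 115.989848·(0.12460594 − 0.12493067·0.99220631) = 0.075271

x=116.891485 y=0.075271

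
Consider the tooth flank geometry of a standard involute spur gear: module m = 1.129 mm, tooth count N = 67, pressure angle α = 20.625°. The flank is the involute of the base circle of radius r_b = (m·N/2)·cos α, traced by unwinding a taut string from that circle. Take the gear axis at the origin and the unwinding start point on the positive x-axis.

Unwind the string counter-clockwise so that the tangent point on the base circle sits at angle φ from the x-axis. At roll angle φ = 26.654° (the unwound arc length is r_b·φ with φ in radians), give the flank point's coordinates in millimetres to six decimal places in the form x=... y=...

x=39.022811 y=1.162361

pitch radius r_p = m·N/2 = 1.129·67/2 = 37.821500
base radius r_b = r_p·cos α = 37.821500·cos 20.625° = 35.397366
roll angle φ = 26.654° = 0.46520006 rad
x = r_b·(cos φ + φ·sin φ) = 35.397366·(0.89373184 + 0.46520006·0.44860161) = 39.022811
y = r_b·(sin φ − φ·cos φ) = 35.397366·(0.44860161 − 0.46520006·0.89373184) = 1.162361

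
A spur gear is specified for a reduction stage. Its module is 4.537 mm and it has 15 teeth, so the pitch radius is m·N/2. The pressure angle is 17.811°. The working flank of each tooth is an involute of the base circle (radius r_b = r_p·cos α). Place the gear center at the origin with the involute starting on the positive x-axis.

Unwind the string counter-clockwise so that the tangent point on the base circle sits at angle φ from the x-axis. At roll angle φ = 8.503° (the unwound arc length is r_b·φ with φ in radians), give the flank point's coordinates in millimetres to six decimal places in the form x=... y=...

pitch radius r_p = m·N/2 = 4.537·15/2 = 34.027500
base radius r_b = r_p·cos α = 34.027500·cos 17.811° = 32.396585
roll angle φ = 8.503° = 0.14840535 rad
x = r_b·(cos φ + φ·sin φ) = 32.396585·(0.98900812 + 0.14840535·0.14786120) = 32.751377
y = r_b·(sin φ − φ·cos φ) = 32.396585·(0.14786120 − 0.14840535·0.98900812) = 0.035218

x=32.751377 y=0.035218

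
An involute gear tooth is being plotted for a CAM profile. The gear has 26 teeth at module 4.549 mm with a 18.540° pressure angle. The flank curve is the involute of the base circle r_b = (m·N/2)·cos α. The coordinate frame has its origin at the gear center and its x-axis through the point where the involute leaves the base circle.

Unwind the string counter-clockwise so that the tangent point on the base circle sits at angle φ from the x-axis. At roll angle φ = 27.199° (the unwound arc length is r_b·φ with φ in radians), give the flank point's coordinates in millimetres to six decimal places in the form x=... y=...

x=62.033914 y=1.954634

pitch radius r_p = m·N/2 = 4.549·26/2 = 59.137000
base radius r_b = r_p·cos α = 59.137000·cos 18.540° = 56.067902
roll angle φ = 27.199° = 0.47471210 rad
x = r_b·(cos φ + φ·sin φ) = 56.067902·(0.88942435 + 0.47471210·0.45708240) = 62.033914
y = r_b·(sin φ − φ·cos φ) = 56.067902·(0.45708240 − 0.47471210·0.88942435) = 1.954634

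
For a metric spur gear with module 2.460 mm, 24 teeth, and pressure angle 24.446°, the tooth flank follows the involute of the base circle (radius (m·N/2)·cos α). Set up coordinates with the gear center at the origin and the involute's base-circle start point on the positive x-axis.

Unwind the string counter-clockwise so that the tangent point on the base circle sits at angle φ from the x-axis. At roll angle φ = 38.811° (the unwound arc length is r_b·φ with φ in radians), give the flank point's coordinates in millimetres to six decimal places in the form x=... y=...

pitch radius r_p = m·N/2 = 2.460·24/2 = 29.520000
base radius r_b = r_p·cos α = 29.520000·cos 24.446° = 26.873582
roll angle φ = 38.811° = 0.67737974 rad
x = r_b·(cos φ + φ·sin φ) = 26.873582·(0.77921765 + 0.67737974·0.62675342) = 32.349551
y = r_b·(sin φ − φ·cos φ) = 26.873582·(0.62675342 − 0.67737974·0.77921765) = 2.658528

x=32.349551 y=2.658528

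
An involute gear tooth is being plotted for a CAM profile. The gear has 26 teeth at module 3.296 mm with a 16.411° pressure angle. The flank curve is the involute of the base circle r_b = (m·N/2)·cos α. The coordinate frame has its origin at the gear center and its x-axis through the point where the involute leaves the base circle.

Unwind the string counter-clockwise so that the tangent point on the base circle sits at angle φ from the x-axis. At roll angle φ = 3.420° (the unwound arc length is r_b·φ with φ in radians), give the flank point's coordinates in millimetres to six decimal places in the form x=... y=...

x=41.175519 y=0.002913

pitch radius r_p = m·N/2 = 3.296·26/2 = 42.848000
base radius r_b = r_p·cos α = 42.848000·cos 16.411° = 41.102362
roll angle φ = 3.420° = 0.05969026 rad
x = r_b·(cos φ + φ·sin φ) = 41.102362·(0.99821907 + 0.05969026·0.05965482) = 41.175519
y = r_b·(sin φ − φ·cos φ) = 41.102362·(0.05965482 − 0.05969026·0.99821907) = 0.002913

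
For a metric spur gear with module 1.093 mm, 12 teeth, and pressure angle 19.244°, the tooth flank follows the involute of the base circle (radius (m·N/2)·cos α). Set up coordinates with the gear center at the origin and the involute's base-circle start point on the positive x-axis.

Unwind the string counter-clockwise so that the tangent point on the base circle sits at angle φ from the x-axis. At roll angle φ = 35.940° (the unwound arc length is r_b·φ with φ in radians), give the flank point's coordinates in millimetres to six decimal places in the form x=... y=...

x=7.292430 y=0.489621

pitch radius r_p = m·N/2 = 1.093·12/2 = 6.558000
base radius r_b = r_p·cos α = 6.558000·cos 19.244° = 6.191562
roll angle φ = 35.940° = 0.62727133 rad
x = r_b·(cos φ + φ·sin φ) = 6.191562·(0.80963208 + 0.62727133·0.58693773) = 7.292430
y = r_b·(sin φ − φ·cos φ) = 6.191562·(0.58693773 − 0.62727133·0.80963208) = 0.489621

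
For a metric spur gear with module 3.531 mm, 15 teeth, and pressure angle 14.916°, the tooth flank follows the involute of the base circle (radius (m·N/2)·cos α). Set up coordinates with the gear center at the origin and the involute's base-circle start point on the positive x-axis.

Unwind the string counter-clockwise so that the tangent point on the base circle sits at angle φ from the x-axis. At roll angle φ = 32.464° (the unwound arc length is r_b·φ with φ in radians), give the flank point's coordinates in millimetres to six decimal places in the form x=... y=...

x=29.374027 y=1.502390

pitch radius r_p = m·N/2 = 3.531·15/2 = 26.482500
base radius r_b = r_p·cos α = 26.482500·cos 14.916° = 25.590152
roll angle φ = 32.464° = 0.56660369 rad
x = r_b·(cos φ + φ·sin φ) = 25.590152·(0.84372887 + 0.56660369·0.53676958) = 29.374027
y = r_b·(sin φ − φ·cos φ) = 25.590152·(0.53676958 − 0.56660369·0.84372887) = 1.502390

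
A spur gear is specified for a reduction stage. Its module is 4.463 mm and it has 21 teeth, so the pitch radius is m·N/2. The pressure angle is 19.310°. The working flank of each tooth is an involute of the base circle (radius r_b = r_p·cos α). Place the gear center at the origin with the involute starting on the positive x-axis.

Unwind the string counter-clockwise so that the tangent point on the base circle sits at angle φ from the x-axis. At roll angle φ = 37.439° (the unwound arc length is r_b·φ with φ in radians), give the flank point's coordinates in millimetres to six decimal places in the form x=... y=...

x=52.682598 y=3.939996

pitch radius r_p = m·N/2 = 4.463·21/2 = 46.861500
base radius r_b = r_p·cos α = 46.861500·cos 19.310° = 44.225224
roll angle φ = 37.439° = 0.65343382 rad
x = r_b·(cos φ + φ·sin φ) = 44.225224·(0.79400101 + 0.65343382·0.60791644) = 52.682598
y = r_b·(sin φ − φ·cos φ) = 44.225224·(0.60791644 − 0.65343382·0.79400101) = 3.939996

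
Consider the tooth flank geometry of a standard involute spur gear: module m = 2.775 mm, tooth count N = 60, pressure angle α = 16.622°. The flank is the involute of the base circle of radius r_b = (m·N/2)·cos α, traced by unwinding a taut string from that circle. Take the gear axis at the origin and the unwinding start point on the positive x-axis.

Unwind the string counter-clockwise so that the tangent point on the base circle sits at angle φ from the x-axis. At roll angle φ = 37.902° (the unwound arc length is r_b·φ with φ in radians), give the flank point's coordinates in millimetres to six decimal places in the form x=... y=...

pitch radius r_p = m·N/2 = 2.775·60/2 = 83.250000
base radius r_b = r_p·cos α = 83.250000·cos 16.622° = 79.771216
roll angle φ = 37.902° = 0.66151469 rad
x = r_b·(cos φ + φ·sin φ) = 79.771216·(0.78906264 + 0.66151469·0.61431274) = 95.361667
y = r_b·(sin φ − φ·cos φ) = 79.771216·(0.61431274 − 0.66151469·0.78906264) = 7.365772

x=95.361667 y=7.365772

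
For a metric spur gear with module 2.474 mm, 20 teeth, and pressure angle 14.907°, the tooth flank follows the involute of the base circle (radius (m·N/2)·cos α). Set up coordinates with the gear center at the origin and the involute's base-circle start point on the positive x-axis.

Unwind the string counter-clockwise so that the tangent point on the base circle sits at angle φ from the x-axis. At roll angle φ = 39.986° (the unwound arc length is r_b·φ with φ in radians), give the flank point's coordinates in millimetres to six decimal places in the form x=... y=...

x=29.039422 y=2.579081

pitch radius r_p = m·N/2 = 2.474·20/2 = 24.740000
base radius r_b = r_p·cos α = 24.740000·cos 14.907° = 23.907367
roll angle φ = 39.986° = 0.69788735 rad
x = r_b·(cos φ + φ·sin φ) = 23.907367·(0.76620148 + 0.69788735·0.64260041) = 29.039422
y = r_b·(sin φ − φ·cos φ) = 23.907367·(0.64260041 − 0.69788735·0.76620148) = 2.579081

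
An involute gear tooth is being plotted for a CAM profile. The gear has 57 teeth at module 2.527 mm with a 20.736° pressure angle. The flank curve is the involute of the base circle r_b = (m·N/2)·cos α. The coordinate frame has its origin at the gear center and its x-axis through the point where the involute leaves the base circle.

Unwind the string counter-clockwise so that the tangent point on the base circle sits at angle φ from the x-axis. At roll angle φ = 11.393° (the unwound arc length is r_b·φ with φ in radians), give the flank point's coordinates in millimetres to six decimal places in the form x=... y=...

x=68.672644 y=0.175821

pitch radius r_p = m·N/2 = 2.527·57/2 = 72.019500
base radius r_b = r_p·cos α = 72.019500·cos 20.736° = 67.354203
roll angle φ = 11.393° = 0.19884536 rad
x = r_b·(cos φ + φ·sin φ) = 67.354203·(0.98029532 + 0.19884536·0.19753758) = 68.672644
y = r_b·(sin φ − φ·cos φ) = 67.354203·(0.19753758 − 0.19884536·0.98029532) = 0.175821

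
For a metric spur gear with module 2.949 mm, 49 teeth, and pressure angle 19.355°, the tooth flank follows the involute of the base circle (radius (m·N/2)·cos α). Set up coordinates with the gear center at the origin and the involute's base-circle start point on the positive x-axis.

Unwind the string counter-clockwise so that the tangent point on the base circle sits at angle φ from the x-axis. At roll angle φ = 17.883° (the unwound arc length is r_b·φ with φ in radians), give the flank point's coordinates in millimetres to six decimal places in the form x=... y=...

pitch radius r_p = m·N/2 = 2.949·49/2 = 72.250500
base radius r_b = r_p·cos α = 72.250500·cos 19.355° = 68.167136
roll angle φ = 17.883° = 0.31211723 rad
x = r_b·(cos φ + φ·sin φ) = 68.167136·(0.95168556 + 0.31211723·0.30707426) = 71.407033
y = r_b·(sin φ − φ·cos φ) = 68.167136·(0.30707426 − 0.31211723·0.95168556) = 0.684180

x=71.407033 y=0.684180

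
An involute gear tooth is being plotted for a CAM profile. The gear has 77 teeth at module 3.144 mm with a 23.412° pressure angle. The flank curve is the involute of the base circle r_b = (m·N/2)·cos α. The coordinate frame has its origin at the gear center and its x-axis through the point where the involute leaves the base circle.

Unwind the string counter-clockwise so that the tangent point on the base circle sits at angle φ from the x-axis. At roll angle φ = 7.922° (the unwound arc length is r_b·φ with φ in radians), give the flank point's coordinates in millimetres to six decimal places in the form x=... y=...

x=112.135308 y=0.097682

pitch radius r_p = m·N/2 = 3.144·77/2 = 121.044000
base radius r_b = r_p·cos α = 121.044000·cos 23.412° = 111.078620
roll angle φ = 7.922° = 0.13826498 rad
x = r_b·(cos φ + φ·sin φ) = 111.078620·(0.99045662 + 0.13826498·0.13782486) = 112.135308
y = r_b·(sin φ − φ·cos φ) = 111.078620·(0.13782486 − 0.13826498·0.99045662) = 0.097682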